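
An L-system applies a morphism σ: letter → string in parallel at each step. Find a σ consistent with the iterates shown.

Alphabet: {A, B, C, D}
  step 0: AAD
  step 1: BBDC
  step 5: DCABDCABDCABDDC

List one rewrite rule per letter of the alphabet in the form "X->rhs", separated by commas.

A->B, B->D, C->A, D->DC

  step 0 ⇒ step 1: AAD ⇒ B·B·DC
    A ↦ B
    D ↦ DC
    B ↦ D  (constrained at step 1)
    C ↦ A  (constrained at step 1)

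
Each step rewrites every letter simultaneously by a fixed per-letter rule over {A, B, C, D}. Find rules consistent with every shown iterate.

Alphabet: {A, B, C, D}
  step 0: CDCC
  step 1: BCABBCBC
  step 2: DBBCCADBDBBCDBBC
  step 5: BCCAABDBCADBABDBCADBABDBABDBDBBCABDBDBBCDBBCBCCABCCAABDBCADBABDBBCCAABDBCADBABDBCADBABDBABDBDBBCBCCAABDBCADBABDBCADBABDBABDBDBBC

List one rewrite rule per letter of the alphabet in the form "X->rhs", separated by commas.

A->CA, B->DB, C->BC, D->AB

  step 1 ⇒ step 2: BCABBCBC ⇒ DB·BC·CA·DB·DB·BC·DB·BC
    A ↦ CA
    B ↦ DB
    C ↦ BC
  step 0 ⇒ step 1: CDCC ⇒ BC·AB·BC·BC
    D ↦ AB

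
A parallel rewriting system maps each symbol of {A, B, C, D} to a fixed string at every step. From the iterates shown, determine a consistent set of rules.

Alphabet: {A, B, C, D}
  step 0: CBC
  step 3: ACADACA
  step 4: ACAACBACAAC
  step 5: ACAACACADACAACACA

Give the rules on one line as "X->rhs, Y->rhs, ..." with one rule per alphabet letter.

A->AC, B->D, C->A, D->B

  step 4 ⇒ step 5: ACAACBACAAC ⇒ AC·A·AC·AC·A·D·AC·A·AC·AC·A
    A ↦ AC
    B ↦ D
    C ↦ A
  step 3 ⇒ step 4: ACADACA ⇒ AC·A·AC·B·AC·A·AC
    D ↦ B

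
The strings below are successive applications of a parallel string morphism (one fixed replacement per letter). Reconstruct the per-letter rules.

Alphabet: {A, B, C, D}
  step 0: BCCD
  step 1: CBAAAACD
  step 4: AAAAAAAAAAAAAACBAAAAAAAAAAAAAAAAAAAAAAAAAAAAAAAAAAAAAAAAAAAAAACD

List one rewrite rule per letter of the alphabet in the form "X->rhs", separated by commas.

  step 0 ⇒ step 1: BCCD ⇒ CB·AA·AA·CD
    B ↦ CB
    C ↦ AA
    D ↦ CD
    A ↦ AA  (constrained at step 1)

A->AA, B->CB, C->AA, D->CD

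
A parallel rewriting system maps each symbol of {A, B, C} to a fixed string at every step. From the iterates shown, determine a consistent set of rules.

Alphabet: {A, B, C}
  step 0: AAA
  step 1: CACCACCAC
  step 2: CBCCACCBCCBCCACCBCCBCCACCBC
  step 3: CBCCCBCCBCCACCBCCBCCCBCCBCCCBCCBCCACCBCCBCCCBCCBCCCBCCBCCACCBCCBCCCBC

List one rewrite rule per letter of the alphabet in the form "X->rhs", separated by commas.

A->CAC, B->C, C->CBC

  step 2 ⇒ step 3: CBCCACCBCCBCCACCBCCBCCACCBC ⇒ CBC·C·CBC·CBC·CAC·CBC·CBC·C·CBC·CBC·C·CBC·CBC·CAC·CBC·CBC·C·CBC·CBC·C·CBC·CBC·CAC·CBC·CBC·C·CBC
    A ↦ CAC
    B ↦ C
    C ↦ CBC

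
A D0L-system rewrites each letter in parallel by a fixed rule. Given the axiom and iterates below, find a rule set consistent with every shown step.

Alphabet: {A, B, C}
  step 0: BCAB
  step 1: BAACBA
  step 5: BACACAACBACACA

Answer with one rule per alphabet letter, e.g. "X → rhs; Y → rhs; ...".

  step 0 ⇒ step 1: BCAB ⇒ BA·A·C·BA
    A ↦ C
    B ↦ BA
    C ↦ A

A->C, B->BA, C->A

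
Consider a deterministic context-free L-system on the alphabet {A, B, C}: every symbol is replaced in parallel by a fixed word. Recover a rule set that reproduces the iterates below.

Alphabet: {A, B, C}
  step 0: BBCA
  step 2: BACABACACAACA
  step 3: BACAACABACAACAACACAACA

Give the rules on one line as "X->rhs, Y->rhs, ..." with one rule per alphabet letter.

  step 2 ⇒ step 3: BACABACACAACA ⇒ BA·CA·A·CA·BA·CA·A·CA·A·CA·CA·A·CA
    A ↦ CA
    B ↦ BA
    C ↦ A

A->CA, B->BA, C->A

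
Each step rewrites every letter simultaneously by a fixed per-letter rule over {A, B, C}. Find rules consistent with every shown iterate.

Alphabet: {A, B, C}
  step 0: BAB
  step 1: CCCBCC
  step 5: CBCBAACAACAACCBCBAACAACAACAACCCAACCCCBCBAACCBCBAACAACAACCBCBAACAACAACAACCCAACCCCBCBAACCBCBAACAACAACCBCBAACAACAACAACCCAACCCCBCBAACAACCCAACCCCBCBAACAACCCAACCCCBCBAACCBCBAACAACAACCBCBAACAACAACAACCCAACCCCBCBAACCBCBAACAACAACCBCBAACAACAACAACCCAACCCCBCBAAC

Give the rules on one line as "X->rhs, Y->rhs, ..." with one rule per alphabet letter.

  step 0 ⇒ step 1: BAB ⇒ CC·CB·CC
    A ↦ CB
    B ↦ CC
    C ↦ AAC  (constrained at step 1)

A->CB, B->CC, C->AAC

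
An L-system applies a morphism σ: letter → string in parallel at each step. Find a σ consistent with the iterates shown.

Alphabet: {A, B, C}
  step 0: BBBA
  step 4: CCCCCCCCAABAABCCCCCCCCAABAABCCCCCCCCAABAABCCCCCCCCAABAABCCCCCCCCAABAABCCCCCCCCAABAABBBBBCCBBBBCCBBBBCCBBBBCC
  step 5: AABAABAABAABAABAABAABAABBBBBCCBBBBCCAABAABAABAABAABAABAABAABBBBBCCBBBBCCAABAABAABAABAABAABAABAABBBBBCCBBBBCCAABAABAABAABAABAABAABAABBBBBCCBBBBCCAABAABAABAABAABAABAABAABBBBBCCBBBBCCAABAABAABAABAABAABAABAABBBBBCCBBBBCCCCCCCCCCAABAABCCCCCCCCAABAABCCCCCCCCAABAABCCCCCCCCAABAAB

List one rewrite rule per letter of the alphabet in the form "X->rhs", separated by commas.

A->BB, B->CC, C->AAB

  step 4 ⇒ step 5: CCCCCCCCAABAABCCCCCCCCAABAABCCCCCCCCAABAABCCCCCCCCAABAABCCCCCCCCAABAABCCCCCCCCAABAABBBBBCCBBBBCCBBBBCCBBBBCC ⇒ AAB·AAB·AAB·AAB·AAB·AAB·AAB·AAB·BB·BB·CC·BB·BB·CC·AAB·AAB·AAB·AAB·AAB·AAB·AAB·AAB·BB·BB·CC·BB·BB·CC·AAB·AAB·AAB·AAB·AAB·AAB·AAB·AAB·BB·BB·CC·BB·BB·CC·AAB·AAB·AAB·AAB·AAB·AAB·AAB·AAB·BB·BB·CC·BB·BB·CC·AAB·AAB·AAB·AAB·AAB·AAB·AAB·AAB·BB·BB·CC·BB·BB·CC·AAB·AAB·AAB·AAB·AAB·AAB·AAB·AAB·BB·BB·CC·BB·BB·CC·CC·CC·CC·CC·AAB·AAB·CC·CC·CC·CC·AAB·AAB·CC·CC·CC·CC·AAB·AAB·CC·CC·CC·CC·AAB·AAB
    A ↦ BB
    B ↦ CC
    C ↦ AAB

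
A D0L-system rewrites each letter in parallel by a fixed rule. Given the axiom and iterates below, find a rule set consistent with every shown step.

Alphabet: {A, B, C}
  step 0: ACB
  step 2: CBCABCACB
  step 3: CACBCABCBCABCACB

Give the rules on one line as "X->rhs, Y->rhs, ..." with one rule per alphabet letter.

A->B, B->CB, C->CA

  step 2 ⇒ step 3: CBCABCACB ⇒ CA·CB·CA·B·CB·CA·B·CA·CB
    A ↦ B
    B ↦ CB
    C ↦ CA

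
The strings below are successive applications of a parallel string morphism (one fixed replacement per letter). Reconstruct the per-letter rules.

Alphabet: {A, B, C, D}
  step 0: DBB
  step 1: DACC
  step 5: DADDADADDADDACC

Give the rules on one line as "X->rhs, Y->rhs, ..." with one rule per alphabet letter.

  step 0 ⇒ step 1: DBB ⇒ DA·C·C
    B ↦ C
    D ↦ DA
    A ↦ D  (constrained at step 1)
    C ↦ B  (constrained at step 1)

A->D, B->C, C->B, D->DA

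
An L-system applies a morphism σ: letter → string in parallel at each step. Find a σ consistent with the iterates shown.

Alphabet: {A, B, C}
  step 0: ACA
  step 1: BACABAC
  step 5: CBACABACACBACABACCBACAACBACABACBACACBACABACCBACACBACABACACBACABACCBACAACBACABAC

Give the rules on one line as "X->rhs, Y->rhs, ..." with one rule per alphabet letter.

  step 0 ⇒ step 1: ACA ⇒ BAC·A·BAC
    A ↦ BAC
    C ↦ A
    B ↦ C  (constrained at step 1)

A->BAC, B->C, C->A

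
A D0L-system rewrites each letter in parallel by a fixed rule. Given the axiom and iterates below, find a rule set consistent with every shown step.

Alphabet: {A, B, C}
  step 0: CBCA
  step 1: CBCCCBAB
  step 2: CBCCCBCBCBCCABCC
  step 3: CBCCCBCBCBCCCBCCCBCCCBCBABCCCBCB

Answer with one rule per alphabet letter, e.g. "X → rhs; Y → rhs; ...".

A->AB, B->CC, C->CB

  step 2 ⇒ step 3: CBCCCBCBCBCCABCC ⇒ CB·CC·CB·CB·CB·CC·CB·CC·CB·CC·CB·CB·AB·CC·CB·CB
    A ↦ AB
    B ↦ CC
    C ↦ CB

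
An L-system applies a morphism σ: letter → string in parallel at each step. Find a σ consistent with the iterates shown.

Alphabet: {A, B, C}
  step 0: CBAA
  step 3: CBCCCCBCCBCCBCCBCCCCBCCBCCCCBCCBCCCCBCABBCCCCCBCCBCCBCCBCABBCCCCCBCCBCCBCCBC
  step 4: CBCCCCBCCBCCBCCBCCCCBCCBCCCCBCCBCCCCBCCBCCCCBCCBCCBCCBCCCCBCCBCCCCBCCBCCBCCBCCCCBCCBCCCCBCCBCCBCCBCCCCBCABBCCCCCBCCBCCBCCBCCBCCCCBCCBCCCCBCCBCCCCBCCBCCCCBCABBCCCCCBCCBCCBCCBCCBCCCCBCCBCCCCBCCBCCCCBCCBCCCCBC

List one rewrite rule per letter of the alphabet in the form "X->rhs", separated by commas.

  step 3 ⇒ step 4: CBCCCCBCCBCCBCCBCCCCBCCBCCCCBCCBCCCCBCABBCCCCCBCCBCCBCCBCABBCCCCCBCCBCCBCCBC ⇒ CBC·CC·CBC·CBC·CBC·CBC·CC·CBC·CBC·CC·CBC·CBC·CC·CBC·CBC·CC·CBC·CBC·CBC·CBC·CC·CBC·CBC·CC·CBC·CBC·CBC·CBC·CC·CBC·CBC·CC·CBC·CBC·CBC·CBC·CC·CBC·ABB·CC·CC·CBC·CBC·CBC·CBC·CBC·CC·CBC·CBC·CC·CBC·CBC·CC·CBC·CBC·CC·CBC·ABB·CC·CC·CBC·CBC·CBC·CBC·CBC·CC·CBC·CBC·CC·CBC·CBC·CC·CBC·CBC·CC·CBC
    A ↦ ABB
    B ↦ CC
    C ↦ CBC

A->ABB, B->CC, C->CBC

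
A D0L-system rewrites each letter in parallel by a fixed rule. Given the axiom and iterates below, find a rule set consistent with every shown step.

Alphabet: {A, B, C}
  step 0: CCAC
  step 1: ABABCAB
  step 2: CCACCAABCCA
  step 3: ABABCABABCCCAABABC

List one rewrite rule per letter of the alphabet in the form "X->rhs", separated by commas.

  step 2 ⇒ step 3: CCACCAABCCA ⇒ AB·AB·C·AB·AB·C·C·CA·AB·AB·C
    A ↦ C
    B ↦ CA
    C ↦ AB

A->C, B->CA, C->AB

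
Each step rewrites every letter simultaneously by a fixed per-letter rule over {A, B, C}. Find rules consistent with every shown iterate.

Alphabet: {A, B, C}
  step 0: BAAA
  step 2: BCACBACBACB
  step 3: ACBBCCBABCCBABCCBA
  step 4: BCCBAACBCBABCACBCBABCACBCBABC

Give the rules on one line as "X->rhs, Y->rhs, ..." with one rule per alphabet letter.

  step 3 ⇒ step 4: ACBBCCBABCCBABCCBA ⇒ BC·CB·A·A·CB·CB·A·BC·A·CB·CB·A·BC·A·CB·CB·A·BC
    A ↦ BC
    B ↦ A
    C ↦ CB

A->BC, B->A, C->CB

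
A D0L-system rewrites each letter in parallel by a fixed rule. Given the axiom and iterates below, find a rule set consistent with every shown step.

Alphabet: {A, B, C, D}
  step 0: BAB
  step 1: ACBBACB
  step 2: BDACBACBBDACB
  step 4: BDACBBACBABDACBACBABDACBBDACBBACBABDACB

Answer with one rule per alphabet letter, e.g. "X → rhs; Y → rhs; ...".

A->B, B->ACB, C->D, D->A

  step 1 ⇒ step 2: ACBBACB ⇒ B·D·ACB·ACB·B·D·ACB
    A ↦ B
    B ↦ ACB
    C ↦ D
    D ↦ A  (constrained at step 2)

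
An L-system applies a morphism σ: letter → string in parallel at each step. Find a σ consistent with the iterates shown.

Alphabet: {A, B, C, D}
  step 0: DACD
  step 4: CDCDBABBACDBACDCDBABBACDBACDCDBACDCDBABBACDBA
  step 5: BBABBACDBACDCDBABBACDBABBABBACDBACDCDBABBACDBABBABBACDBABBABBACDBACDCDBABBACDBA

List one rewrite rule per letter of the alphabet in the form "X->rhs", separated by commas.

A->BA, B->CD, C->B, D->BA

  step 4 ⇒ step 5: CDCDBABBACDBACDCDBABBACDBACDCDBACDCDBABBACDBA ⇒ B·BA·B·BA·CD·BA·CD·CD·BA·B·BA·CD·BA·B·BA·B·BA·CD·BA·CD·CD·BA·B·BA·CD·BA·B·BA·B·BA·CD·BA·B·BA·B·BA·CD·BA·CD·CD·BA·B·BA·CD·BA
    A ↦ BA
    B ↦ CD
    C ↦ B
    D ↦ BA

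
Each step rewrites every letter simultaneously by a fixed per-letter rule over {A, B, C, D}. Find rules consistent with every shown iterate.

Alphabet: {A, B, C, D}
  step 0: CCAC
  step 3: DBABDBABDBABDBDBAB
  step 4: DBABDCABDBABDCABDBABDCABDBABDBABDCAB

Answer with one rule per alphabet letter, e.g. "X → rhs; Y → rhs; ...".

  step 3 ⇒ step 4: DBABDBABDBABDBDBAB ⇒ DB·AB·DC·AB·DB·AB·DC·AB·DB·AB·DC·AB·DB·AB·DB·AB·DC·AB
    A ↦ DC
    B ↦ AB
    D ↦ DB
    C ↦ D  (constrained at step 0)

A->DC, B->AB, C->D, D->DB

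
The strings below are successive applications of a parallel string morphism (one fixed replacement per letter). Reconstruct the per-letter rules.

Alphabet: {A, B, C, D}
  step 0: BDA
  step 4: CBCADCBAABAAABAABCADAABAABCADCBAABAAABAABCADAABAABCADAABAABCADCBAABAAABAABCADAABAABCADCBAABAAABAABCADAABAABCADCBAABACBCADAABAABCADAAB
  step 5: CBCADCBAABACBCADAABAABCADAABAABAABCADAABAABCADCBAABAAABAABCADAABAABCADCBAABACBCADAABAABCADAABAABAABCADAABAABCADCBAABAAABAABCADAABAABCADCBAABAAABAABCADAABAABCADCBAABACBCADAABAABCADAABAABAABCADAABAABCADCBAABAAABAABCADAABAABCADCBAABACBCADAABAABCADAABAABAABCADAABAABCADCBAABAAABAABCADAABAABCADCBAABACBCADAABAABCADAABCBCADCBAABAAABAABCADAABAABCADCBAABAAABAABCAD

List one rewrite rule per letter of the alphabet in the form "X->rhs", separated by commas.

A->AAB, B->CAD, C->CB, D->A

  step 4 ⇒ step 5: CBCADCBAABAAABAABCADAABAABCADCBAABAAABAABCADAABAABCADAABAABCADCBAABAAABAABCADAABAABCADCBAABAAABAABCADAABAABCADCBAABACBCADAABAABCADAAB ⇒ CB·CAD·CB·AAB·A·CB·CAD·AAB·AAB·CAD·AAB·AAB·AAB·CAD·AAB·AAB·CAD·CB·AAB·A·AAB·AAB·CAD·AAB·AAB·CAD·CB·AAB·A·CB·CAD·AAB·AAB·CAD·AAB·AAB·AAB·CAD·AAB·AAB·CAD·CB·AAB·A·AAB·AAB·CAD·AAB·AAB·CAD·CB·AAB·A·AAB·AAB·CAD·AAB·AAB·CAD·CB·AAB·A·CB·CAD·AAB·AAB·CAD·AAB·AAB·AAB·CAD·AAB·AAB·CAD·CB·AAB·A·AAB·AAB·CAD·AAB·AAB·CAD·CB·AAB·A·CB·CAD·AAB·AAB·CAD·AAB·AAB·AAB·CAD·AAB·AAB·CAD·CB·AAB·A·AAB·AAB·CAD·AAB·AAB·CAD·CB·AAB·A·CB·CAD·AAB·AAB·CAD·AAB·CB·CAD·CB·AAB·A·AAB·AAB·CAD·AAB·AAB·CAD·CB·AAB·A·AAB·AAB·CAD
    A ↦ AAB
    B ↦ CAD
    C ↦ CB
    D ↦ A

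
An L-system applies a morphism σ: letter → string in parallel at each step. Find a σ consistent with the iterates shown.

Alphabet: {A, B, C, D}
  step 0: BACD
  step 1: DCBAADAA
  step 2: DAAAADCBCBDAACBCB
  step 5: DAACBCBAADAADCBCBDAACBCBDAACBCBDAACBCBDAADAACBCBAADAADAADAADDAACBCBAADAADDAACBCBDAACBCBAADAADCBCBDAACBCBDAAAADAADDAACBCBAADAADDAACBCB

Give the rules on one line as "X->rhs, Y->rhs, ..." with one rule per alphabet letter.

  step 1 ⇒ step 2: DCBAADAA ⇒ DAA·AA·D·CB·CB·DAA·CB·CB
    A ↦ CB
    B ↦ D
    C ↦ AA
    D ↦ DAA

A->CB, B->D, C->AA, D->DAA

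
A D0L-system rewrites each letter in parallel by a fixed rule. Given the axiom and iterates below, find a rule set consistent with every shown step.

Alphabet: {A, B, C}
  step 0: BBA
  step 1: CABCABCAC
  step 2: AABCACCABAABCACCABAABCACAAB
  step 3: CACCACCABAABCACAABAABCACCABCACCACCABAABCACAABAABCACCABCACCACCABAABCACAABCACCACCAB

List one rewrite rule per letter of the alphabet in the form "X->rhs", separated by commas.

  step 2 ⇒ step 3: AABCACCABAABCACCABAABCACAAB ⇒ CAC·CAC·CAB·AAB·CAC·AAB·AAB·CAC·CAB·CAC·CAC·CAB·AAB·CAC·AAB·AAB·CAC·CAB·CAC·CAC·CAB·AAB·CAC·AAB·CAC·CAC·CAB
    A ↦ CAC
    B ↦ CAB
    C ↦ AAB

A->CAC, B->CAB, C->AAB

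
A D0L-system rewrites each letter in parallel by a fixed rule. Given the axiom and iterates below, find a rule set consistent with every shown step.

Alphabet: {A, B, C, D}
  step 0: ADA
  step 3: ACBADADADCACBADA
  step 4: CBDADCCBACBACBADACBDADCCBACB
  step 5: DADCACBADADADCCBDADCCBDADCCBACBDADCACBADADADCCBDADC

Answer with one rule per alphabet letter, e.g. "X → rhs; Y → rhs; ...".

  step 4 ⇒ step 5: CBDADCCBACBACBADACBDADCCBACB ⇒ DA·DC·A·CB·A·DA·DA·DC·CB·DA·DC·CB·DA·DC·CB·A·CB·DA·DC·A·CB·A·DA·DA·DC·CB·DA·DC
    A ↦ CB
    B ↦ DC
    C ↦ DA
    D ↦ A

A->CB, B->DC, C->DA, D->A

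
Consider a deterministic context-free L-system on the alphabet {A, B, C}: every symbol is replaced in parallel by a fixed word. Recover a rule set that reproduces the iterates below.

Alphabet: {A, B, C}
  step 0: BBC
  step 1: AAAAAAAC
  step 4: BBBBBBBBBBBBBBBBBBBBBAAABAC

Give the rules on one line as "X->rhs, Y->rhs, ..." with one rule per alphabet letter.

A->B, B->AAA, C->AC

  step 0 ⇒ step 1: BBC ⇒ AAA·AAA·AC
    B ↦ AAA
    C ↦ AC
    A ↦ B  (constrained at step 1)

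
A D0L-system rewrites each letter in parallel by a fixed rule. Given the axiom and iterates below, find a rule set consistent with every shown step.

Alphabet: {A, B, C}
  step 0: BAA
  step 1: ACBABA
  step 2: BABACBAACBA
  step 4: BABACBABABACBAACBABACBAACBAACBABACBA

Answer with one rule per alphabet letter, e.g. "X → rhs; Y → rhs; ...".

A->BA, B->AC, C->B

  step 1 ⇒ step 2: ACBABA ⇒ BA·B·AC·BA·AC·BA
    A ↦ BA
    B ↦ AC
    C ↦ B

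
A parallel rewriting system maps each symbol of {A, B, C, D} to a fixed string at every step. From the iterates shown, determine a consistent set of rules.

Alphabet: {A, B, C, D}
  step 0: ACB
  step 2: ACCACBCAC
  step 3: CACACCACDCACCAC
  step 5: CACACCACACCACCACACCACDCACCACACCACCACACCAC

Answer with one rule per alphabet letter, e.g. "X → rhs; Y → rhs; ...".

  step 2 ⇒ step 3: ACCACBCAC ⇒ C·AC·AC·C·AC·DC·AC·C·AC
    A ↦ C
    B ↦ DC
    C ↦ AC
    D ↦ BC  (constrained at step 3)

A->C, B->DC, C->AC, D->BC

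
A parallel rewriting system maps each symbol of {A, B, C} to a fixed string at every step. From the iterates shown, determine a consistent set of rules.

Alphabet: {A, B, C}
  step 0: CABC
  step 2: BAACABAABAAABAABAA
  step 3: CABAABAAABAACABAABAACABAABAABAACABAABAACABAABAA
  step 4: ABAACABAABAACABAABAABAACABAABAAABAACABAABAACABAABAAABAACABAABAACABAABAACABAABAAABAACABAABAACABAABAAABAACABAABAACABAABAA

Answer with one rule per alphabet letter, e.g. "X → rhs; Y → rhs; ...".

  step 3 ⇒ step 4: CABAABAAABAACABAABAACABAABAABAACABAABAACABAABAA ⇒ A·BAA·CA·BAA·BAA·CA·BAA·BAA·BAA·CA·BAA·BAA·A·BAA·CA·BAA·BAA·CA·BAA·BAA·A·BAA·CA·BAA·BAA·CA·BAA·BAA·CA·BAA·BAA·A·BAA·CA·BAA·BAA·CA·BAA·BAA·A·BAA·CA·BAA·BAA·CA·BAA·BAA
    A ↦ BAA
    B ↦ CA
    C ↦ A

A->BAA, B->CA, C->A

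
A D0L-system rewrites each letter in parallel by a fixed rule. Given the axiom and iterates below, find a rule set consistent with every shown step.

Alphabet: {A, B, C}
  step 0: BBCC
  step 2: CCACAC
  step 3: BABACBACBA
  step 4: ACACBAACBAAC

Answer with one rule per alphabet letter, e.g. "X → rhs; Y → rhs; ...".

A->C, B->A, C->BA

  step 3 ⇒ step 4: BABACBACBA ⇒ A·C·A·C·BA·A·C·BA·A·C
    A ↦ C
    B ↦ A
    C ↦ BA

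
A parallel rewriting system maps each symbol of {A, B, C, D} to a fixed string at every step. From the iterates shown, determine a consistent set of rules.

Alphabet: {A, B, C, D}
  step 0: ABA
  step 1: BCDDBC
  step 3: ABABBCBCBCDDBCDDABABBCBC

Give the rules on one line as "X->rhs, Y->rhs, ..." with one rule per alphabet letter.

  step 0 ⇒ step 1: ABA ⇒ BC·DD·BC
    A ↦ BC
    B ↦ DD
    C ↦ AA  (constrained at step 1)
    D ↦ AB  (constrained at step 1)

A->BC, B->DD, C->AA, D->AB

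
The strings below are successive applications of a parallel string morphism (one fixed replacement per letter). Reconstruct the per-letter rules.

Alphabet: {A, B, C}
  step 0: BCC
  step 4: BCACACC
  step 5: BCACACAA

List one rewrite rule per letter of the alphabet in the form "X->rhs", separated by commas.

A->C, B->BC, C->A

  step 4 ⇒ step 5: BCACACC ⇒ BC·A·C·A·C·A·A
    A ↦ C
    B ↦ BC
    C ↦ A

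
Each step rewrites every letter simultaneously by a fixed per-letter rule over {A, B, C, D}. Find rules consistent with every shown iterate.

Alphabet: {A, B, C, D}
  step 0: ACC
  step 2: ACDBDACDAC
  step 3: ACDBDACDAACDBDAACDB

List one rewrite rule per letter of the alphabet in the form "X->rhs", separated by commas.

  step 2 ⇒ step 3: ACDBDACDAC ⇒ AC·DB·DA·C·DA·AC·DB·DA·AC·DB
    A ↦ AC
    B ↦ C
    C ↦ DB
    D ↦ DA

A->AC, B->C, C->DB, D->DA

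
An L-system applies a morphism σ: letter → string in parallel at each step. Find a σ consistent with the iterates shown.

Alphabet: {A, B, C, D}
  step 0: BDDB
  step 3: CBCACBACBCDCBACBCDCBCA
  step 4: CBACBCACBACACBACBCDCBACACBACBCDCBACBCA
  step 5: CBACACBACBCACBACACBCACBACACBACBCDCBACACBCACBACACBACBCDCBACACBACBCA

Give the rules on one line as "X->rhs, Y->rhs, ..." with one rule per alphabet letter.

  step 4 ⇒ step 5: CBACBCACBACACBACBCDCBACACBACBCDCBACBCA ⇒ CB·A·CA·CB·A·CB·CA·CB·A·CA·CB·CA·CB·A·CA·CB·A·CB·CD·CB·A·CA·CB·CA·CB·A·CA·CB·A·CB·CD·CB·A·CA·CB·A·CB·CA
    A ↦ CA
    B ↦ A
    C ↦ CB
    D ↦ CD

A->CA, B->A, C->CB, D->CD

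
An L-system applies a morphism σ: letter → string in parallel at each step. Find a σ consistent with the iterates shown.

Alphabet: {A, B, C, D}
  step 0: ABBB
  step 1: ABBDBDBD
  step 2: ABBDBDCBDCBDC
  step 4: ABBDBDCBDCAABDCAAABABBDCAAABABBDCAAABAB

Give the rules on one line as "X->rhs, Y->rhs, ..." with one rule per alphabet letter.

A->AB, B->BD, C->AA, D->C

  step 1 ⇒ step 2: ABBDBDBD ⇒ AB·BD·BD·C·BD·C·BD·C
    A ↦ AB
    B ↦ BD
    D ↦ C
    C ↦ AA  (constrained at step 2)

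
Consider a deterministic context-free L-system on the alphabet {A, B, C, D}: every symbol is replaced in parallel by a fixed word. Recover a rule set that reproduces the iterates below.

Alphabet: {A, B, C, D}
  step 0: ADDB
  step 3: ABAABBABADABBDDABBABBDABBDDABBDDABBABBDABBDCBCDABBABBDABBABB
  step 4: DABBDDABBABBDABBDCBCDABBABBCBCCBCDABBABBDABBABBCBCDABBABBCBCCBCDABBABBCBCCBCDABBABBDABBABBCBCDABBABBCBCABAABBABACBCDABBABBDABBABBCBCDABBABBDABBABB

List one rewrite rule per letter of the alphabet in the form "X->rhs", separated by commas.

A->D, B->ABB, C->ABA, D->CBC

  step 3 ⇒ step 4: ABAABBABADABBDDABBABBDABBDDABBDDABBABBDABBDCBCDABBABBDABBABB ⇒ D·ABB·D·D·ABB·ABB·D·ABB·D·CBC·D·ABB·ABB·CBC·CBC·D·ABB·ABB·D·ABB·ABB·CBC·D·ABB·ABB·CBC·CBC·D·ABB·ABB·CBC·CBC·D·ABB·ABB·D·ABB·ABB·CBC·D·ABB·ABB·CBC·ABA·ABB·ABA·CBC·D·ABB·ABB·D·ABB·ABB·CBC·D·ABB·ABB·D·ABB·ABB
    A ↦ D
    B ↦ ABB
    C ↦ ABA
    D ↦ CBC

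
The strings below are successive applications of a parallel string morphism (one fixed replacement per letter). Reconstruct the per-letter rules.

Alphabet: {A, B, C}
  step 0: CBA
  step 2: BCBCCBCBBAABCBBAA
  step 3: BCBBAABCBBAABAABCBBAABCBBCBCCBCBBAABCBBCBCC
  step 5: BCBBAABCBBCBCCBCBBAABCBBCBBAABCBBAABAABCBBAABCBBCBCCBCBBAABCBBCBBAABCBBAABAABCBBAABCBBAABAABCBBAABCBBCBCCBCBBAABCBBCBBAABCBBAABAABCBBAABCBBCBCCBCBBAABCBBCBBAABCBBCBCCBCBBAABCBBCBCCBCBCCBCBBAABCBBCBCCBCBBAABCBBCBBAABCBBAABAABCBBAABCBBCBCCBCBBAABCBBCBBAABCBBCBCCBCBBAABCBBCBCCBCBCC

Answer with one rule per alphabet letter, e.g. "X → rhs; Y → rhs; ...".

  step 2 ⇒ step 3: BCBCCBCBBAABCBBAA ⇒ BCB·BAA·BCB·BAA·BAA·BCB·BAA·BCB·BCB·C·C·BCB·BAA·BCB·BCB·C·C
    A ↦ C
    B ↦ BCB
    C ↦ BAA

A->C, B->BCB, C->BAA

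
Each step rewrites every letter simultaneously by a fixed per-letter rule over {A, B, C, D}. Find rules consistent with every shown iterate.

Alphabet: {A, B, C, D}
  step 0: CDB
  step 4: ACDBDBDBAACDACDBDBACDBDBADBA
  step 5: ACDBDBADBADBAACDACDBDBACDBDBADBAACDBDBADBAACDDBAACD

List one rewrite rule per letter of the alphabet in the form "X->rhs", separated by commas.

A->ACD, B->A, C->B, D->DB

  step 4 ⇒ step 5: ACDBDBDBAACDACDBDBACDBDBADBA ⇒ ACD·B·DB·A·DB·A·DB·A·ACD·ACD·B·DB·ACD·B·DB·A·DB·A·ACD·B·DB·A·DB·A·ACD·DB·A·ACD
    A ↦ ACD
    B ↦ A
    C ↦ B
    D ↦ DB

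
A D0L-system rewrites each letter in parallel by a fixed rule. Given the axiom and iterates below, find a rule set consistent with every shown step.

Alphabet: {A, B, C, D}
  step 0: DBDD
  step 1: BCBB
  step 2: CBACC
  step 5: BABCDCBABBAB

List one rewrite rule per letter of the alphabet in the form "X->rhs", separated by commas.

  step 1 ⇒ step 2: BCBB ⇒ C·BA·C·C
    B ↦ C
    C ↦ BA
    A ↦ D  (constrained at step 2)
  step 0 ⇒ step 1: DBDD ⇒ B·C·B·B
    D ↦ B

A->D, B->C, C->BA, D->B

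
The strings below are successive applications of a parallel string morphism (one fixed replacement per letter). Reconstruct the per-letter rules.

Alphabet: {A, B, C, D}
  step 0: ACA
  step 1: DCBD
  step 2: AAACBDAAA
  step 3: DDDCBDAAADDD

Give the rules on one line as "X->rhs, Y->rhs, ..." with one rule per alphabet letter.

  step 2 ⇒ step 3: AAACBDAAA ⇒ D·D·D·CB·D·AAA·D·D·D
    A ↦ D
    B ↦ D
    C ↦ CB
    D ↦ AAA

A->D, B->D, C->CB, D->AAA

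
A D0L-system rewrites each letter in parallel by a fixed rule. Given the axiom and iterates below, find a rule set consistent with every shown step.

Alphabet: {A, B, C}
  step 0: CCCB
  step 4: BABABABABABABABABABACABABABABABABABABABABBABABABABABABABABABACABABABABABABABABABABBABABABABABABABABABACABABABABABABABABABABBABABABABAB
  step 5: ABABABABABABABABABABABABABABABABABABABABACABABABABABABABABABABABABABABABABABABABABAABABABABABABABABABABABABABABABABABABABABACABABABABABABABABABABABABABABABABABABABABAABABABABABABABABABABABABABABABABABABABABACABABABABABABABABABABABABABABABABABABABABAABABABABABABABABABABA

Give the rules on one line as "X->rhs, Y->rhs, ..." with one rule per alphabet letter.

  step 4 ⇒ step 5: BABABABABABABABABABACABABABABABABABABABABBABABABABABABABABABACABABABABABABABABABABBABABABABABABABABABACABABABABABABABABABABBABABABABAB ⇒ A·BAB·A·BAB·A·BAB·A·BAB·A·BAB·A·BAB·A·BAB·A·BAB·A·BAB·A·BAB·ACA·BAB·A·BAB·A·BAB·A·BAB·A·BAB·A·BAB·A·BAB·A·BAB·A·BAB·A·BAB·A·A·BAB·A·BAB·A·BAB·A·BAB·A·BAB·A·BAB·A·BAB·A·BAB·A·BAB·A·BAB·ACA·BAB·A·BAB·A·BAB·A·BAB·A·BAB·A·BAB·A·BAB·A·BAB·A·BAB·A·BAB·A·A·BAB·A·BAB·A·BAB·A·BAB·A·BAB·A·BAB·A·BAB·A·BAB·A·BAB·A·BAB·ACA·BAB·A·BAB·A·BAB·A·BAB·A·BAB·A·BAB·A·BAB·A·BAB·A·BAB·A·BAB·A·A·BAB·A·BAB·A·BAB·A·BAB·A·BAB·A
    A ↦ BAB
    B ↦ A
    C ↦ ACA

A->BAB, B->A, C->ACA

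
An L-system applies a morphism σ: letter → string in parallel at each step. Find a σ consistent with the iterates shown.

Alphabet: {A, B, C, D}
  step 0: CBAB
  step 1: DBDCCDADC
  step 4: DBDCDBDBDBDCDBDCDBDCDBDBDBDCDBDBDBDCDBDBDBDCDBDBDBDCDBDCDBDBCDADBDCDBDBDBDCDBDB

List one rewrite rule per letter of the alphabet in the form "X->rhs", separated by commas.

A->CDA, B->DC, C->DB, D->DB

  step 0 ⇒ step 1: CBAB ⇒ DB·DC·CDA·DC
    A ↦ CDA
    B ↦ DC
    C ↦ DB
    D ↦ DB  (constrained at step 1)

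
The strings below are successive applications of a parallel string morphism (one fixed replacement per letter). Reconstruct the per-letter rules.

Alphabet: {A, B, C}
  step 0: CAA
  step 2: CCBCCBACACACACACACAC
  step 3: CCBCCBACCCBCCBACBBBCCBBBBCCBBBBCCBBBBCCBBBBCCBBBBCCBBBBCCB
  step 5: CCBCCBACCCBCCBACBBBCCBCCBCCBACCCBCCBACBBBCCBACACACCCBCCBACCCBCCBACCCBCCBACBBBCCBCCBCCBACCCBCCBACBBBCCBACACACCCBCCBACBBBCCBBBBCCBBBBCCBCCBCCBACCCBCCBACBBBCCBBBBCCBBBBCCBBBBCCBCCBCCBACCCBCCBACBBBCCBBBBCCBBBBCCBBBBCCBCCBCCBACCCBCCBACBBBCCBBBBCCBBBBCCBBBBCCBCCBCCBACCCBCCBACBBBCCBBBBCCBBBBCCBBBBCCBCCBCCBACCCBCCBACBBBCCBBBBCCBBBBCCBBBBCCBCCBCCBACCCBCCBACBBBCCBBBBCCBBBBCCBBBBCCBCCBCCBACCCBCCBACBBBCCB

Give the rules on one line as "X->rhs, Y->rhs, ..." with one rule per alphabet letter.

  step 2 ⇒ step 3: CCBCCBACACACACACACAC ⇒ CCB·CCB·AC·CCB·CCB·AC·BBB·CCB·BBB·CCB·BBB·CCB·BBB·CCB·BBB·CCB·BBB·CCB·BBB·CCB
    A ↦ BBB
    B ↦ AC
    C ↦ CCB

A->BBB, B->AC, C->CCB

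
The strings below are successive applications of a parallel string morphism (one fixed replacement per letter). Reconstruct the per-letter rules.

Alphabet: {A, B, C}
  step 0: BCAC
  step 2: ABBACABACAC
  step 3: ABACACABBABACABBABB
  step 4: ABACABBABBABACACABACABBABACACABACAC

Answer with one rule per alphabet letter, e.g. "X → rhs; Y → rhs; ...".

  step 3 ⇒ step 4: ABACACABBABACABBABB ⇒ AB·AC·AB·B·AB·B·AB·AC·AC·AB·AC·AB·B·AB·AC·AC·AB·AC·AC
    A ↦ AB
    B ↦ AC
    C ↦ B

A->AB, B->AC, C->B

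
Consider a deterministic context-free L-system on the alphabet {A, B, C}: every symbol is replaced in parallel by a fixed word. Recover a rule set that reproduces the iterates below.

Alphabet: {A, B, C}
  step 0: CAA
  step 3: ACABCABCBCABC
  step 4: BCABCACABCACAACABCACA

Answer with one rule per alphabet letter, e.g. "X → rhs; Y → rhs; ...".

A->BC, B->AC, C->A

  step 3 ⇒ step 4: ACABCABCBCABC ⇒ BC·A·BC·AC·A·BC·AC·A·AC·A·BC·AC·A
    A ↦ BC
    B ↦ AC
    C ↦ A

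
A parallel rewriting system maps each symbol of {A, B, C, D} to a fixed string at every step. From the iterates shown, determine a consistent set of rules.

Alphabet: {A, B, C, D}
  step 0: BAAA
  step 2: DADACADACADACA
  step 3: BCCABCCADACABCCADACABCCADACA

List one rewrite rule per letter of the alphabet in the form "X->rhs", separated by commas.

A->CA, B->C, C->DA, D->BC

  step 2 ⇒ step 3: DADACADACADACA ⇒ BC·CA·BC·CA·DA·CA·BC·CA·DA·CA·BC·CA·DA·CA
    A ↦ CA
    C ↦ DA
    D ↦ BC
    B ↦ C  (constrained at step 0)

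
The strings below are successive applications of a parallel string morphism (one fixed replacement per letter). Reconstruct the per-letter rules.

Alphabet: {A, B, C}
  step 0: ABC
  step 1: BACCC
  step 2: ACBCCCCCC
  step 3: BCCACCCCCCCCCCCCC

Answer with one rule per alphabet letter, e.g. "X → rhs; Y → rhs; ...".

A->B, B->AC, C->CC

  step 2 ⇒ step 3: ACBCCCCCC ⇒ B·CC·AC·CC·CC·CC·CC·CC·CC
    A ↦ B
    B ↦ AC
    C ↦ CC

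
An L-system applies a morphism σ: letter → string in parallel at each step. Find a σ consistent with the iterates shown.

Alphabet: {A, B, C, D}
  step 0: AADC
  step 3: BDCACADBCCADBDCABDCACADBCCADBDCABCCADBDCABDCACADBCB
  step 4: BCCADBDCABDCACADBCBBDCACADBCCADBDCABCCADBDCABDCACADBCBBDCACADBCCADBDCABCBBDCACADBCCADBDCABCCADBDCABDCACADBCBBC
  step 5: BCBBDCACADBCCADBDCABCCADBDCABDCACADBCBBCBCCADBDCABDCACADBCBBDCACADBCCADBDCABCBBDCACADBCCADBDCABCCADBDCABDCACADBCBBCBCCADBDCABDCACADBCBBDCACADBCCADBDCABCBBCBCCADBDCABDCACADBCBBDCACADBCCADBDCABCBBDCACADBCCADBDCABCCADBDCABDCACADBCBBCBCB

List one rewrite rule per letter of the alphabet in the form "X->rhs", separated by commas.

A->DCA, B->BC, C->B, D->CAD

  step 4 ⇒ step 5: BCCADBDCABDCACADBCBBDCACADBCCADBDCABCCADBDCABDCACADBCBBDCACADBCCADBDCABCBBDCACADBCCADBDCABCCADBDCABDCACADBCBBC ⇒ BC·B·B·DCA·CAD·BC·CAD·B·DCA·BC·CAD·B·DCA·B·DCA·CAD·BC·B·BC·BC·CAD·B·DCA·B·DCA·CAD·BC·B·B·DCA·CAD·BC·CAD·B·DCA·BC·B·B·DCA·CAD·BC·CAD·B·DCA·BC·CAD·B·DCA·B·DCA·CAD·BC·B·BC·BC·CAD·B·DCA·B·DCA·CAD·BC·B·B·DCA·CAD·BC·CAD·B·DCA·BC·B·BC·BC·CAD·B·DCA·B·DCA·CAD·BC·B·B·DCA·CAD·BC·CAD·B·DCA·BC·B·B·DCA·CAD·BC·CAD·B·DCA·BC·CAD·B·DCA·B·DCA·CAD·BC·B·BC·BC·B
    A ↦ DCA
    B ↦ BC
    C ↦ B
    D ↦ CAD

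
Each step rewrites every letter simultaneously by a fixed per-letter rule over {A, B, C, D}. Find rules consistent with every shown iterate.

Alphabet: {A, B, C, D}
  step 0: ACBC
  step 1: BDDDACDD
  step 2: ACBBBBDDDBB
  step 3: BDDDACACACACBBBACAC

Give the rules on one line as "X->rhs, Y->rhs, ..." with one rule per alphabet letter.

A->BD, B->AC, C->DD, D->B

  step 2 ⇒ step 3: ACBBBBDDDBB ⇒ BD·DD·AC·AC·AC·AC·B·B·B·AC·AC
    A ↦ BD
    B ↦ AC
    C ↦ DD
    D ↦ B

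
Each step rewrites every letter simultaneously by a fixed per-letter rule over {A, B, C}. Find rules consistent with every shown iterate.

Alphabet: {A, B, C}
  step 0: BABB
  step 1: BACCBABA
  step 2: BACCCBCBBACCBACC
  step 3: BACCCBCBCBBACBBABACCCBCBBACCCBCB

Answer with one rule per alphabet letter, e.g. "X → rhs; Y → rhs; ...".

A->CC, B->BA, C->CB

  step 2 ⇒ step 3: BACCCBCBBACCBACC ⇒ BA·CC·CB·CB·CB·BA·CB·BA·BA·CC·CB·CB·BA·CC·CB·CB
    A ↦ CC
    B ↦ BA
    C ↦ CB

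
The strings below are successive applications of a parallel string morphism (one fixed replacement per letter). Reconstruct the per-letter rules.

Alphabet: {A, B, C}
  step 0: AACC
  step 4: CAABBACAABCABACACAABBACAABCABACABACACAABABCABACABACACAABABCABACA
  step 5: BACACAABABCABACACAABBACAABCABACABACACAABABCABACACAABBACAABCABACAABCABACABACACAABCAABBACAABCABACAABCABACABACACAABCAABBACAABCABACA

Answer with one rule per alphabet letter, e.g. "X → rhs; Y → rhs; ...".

  step 4 ⇒ step 5: CAABBACAABCABACACAABBACAABCABACABACACAABABCABACABACACAABABCABACA ⇒ BA·CA·CA·AB·AB·CA·BA·CA·CA·AB·BA·CA·AB·CA·BA·CA·BA·CA·CA·AB·AB·CA·BA·CA·CA·AB·BA·CA·AB·CA·BA·CA·AB·CA·BA·CA·BA·CA·CA·AB·CA·AB·BA·CA·AB·CA·BA·CA·AB·CA·BA·CA·BA·CA·CA·AB·CA·AB·BA·CA·AB·CA·BA·CA
    A ↦ CA
    B ↦ AB
    C ↦ BA

A->CA, B->AB, C->BA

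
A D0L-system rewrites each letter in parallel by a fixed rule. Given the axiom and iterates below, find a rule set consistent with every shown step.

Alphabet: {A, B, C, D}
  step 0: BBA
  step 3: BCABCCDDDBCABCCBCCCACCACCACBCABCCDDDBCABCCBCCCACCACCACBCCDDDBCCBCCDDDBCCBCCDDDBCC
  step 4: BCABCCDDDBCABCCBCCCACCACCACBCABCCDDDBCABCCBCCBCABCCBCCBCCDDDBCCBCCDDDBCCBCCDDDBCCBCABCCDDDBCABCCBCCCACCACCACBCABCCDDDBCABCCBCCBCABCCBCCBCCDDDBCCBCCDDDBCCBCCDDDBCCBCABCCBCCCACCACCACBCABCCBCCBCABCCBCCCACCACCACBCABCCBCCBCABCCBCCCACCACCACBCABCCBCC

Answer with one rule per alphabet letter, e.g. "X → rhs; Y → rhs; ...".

  step 3 ⇒ step 4: BCABCCDDDBCABCCBCCCACCACCACBCABCCDDDBCABCCBCCCACCACCACBCCDDDBCCBCCDDDBCCBCCDDDBCC ⇒ BCA·BCC·DDD·BCA·BCC·BCC·CAC·CAC·CAC·BCA·BCC·DDD·BCA·BCC·BCC·BCA·BCC·BCC·BCC·DDD·BCC·BCC·DDD·BCC·BCC·DDD·BCC·BCA·BCC·DDD·BCA·BCC·BCC·CAC·CAC·CAC·BCA·BCC·DDD·BCA·BCC·BCC·BCA·BCC·BCC·BCC·DDD·BCC·BCC·DDD·BCC·BCC·DDD·BCC·BCA·BCC·BCC·CAC·CAC·CAC·BCA·BCC·BCC·BCA·BCC·BCC·CAC·CAC·CAC·BCA·BCC·BCC·BCA·BCC·BCC·CAC·CAC·CAC·BCA·BCC·BCC
    A ↦ DDD
    B ↦ BCA
    C ↦ BCC
    D ↦ CAC

A->DDD, B->BCA, C->BCC, D->CAC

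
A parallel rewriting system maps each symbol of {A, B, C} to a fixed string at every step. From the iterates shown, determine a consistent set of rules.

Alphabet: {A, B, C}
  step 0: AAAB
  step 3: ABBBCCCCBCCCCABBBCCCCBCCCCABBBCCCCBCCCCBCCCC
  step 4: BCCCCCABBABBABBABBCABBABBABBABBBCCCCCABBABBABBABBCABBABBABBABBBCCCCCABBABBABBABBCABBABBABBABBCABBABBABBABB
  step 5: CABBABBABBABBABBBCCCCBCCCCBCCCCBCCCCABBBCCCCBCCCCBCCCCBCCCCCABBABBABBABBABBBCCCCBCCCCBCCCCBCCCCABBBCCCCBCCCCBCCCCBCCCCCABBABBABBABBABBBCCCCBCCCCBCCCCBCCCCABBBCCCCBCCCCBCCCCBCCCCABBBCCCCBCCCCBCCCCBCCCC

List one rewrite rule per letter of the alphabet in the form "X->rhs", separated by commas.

A->BCC, B->C, C->ABB

  step 4 ⇒ step 5: BCCCCCABBABBABBABBCABBABBABBABBBCCCCCABBABBABBABBCABBABBABBABBBCCCCCABBABBABBABBCABBABBABBABBCABBABBABBABB ⇒ C·ABB·ABB·ABB·ABB·ABB·BCC·C·C·BCC·C·C·BCC·C·C·BCC·C·C·ABB·BCC·C·C·BCC·C·C·BCC·C·C·BCC·C·C·C·ABB·ABB·ABB·ABB·ABB·BCC·C·C·BCC·C·C·BCC·C·C·BCC·C·C·ABB·BCC·C·C·BCC·C·C·BCC·C·C·BCC·C·C·C·ABB·ABB·ABB·ABB·ABB·BCC·C·C·BCC·C·C·BCC·C·C·BCC·C·C·ABB·BCC·C·C·BCC·C·C·BCC·C·C·BCC·C·C·ABB·BCC·C·C·BCC·C·C·BCC·C·C·BCC·C·C
    A ↦ BCC
    B ↦ C
    C ↦ ABB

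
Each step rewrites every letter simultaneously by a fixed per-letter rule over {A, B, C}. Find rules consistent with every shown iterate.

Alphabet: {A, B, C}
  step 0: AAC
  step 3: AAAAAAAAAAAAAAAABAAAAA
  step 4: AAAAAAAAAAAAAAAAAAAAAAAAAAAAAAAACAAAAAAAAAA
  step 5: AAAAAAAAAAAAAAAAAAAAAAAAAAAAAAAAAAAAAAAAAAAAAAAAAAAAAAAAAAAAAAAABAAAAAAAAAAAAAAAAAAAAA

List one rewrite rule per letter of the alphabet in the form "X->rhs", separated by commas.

  step 4 ⇒ step 5: AAAAAAAAAAAAAAAAAAAAAAAAAAAAAAAACAAAAAAAAAA ⇒ AA·AA·AA·AA·AA·AA·AA·AA·AA·AA·AA·AA·AA·AA·AA·AA·AA·AA·AA·AA·AA·AA·AA·AA·AA·AA·AA·AA·AA·AA·AA·AA·BA·AA·AA·AA·AA·AA·AA·AA·AA·AA·AA
    A ↦ AA
    C ↦ BA
  step 3 ⇒ step 4: AAAAAAAAAAAAAAAABAAAAA ⇒ AA·AA·AA·AA·AA·AA·AA·AA·AA·AA·AA·AA·AA·AA·AA·AA·C·AA·AA·AA·AA·AA
    B ↦ C

A->AA, B->C, C->BA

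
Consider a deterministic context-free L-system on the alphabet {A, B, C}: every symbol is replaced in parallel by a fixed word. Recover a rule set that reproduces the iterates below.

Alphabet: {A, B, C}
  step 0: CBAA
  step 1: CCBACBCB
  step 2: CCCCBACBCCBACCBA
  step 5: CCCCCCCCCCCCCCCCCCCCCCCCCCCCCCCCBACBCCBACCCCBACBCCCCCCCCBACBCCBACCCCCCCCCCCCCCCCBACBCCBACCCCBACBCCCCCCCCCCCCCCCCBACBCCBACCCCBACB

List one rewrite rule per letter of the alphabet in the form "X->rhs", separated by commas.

  step 1 ⇒ step 2: CCBACBCB ⇒ CC·CC·BA·CB·CC·BA·CC·BA
    A ↦ CB
    B ↦ BA
    C ↦ CC

A->CB, B->BA, C->CC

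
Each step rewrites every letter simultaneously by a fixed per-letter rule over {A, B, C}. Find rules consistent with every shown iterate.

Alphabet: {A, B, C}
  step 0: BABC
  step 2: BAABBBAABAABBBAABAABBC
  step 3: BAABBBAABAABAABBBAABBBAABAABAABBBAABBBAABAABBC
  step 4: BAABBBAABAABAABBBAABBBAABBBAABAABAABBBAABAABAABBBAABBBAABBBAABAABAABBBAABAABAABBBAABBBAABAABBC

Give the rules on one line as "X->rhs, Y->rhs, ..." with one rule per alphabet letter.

  step 3 ⇒ step 4: BAABBBAABAABAABBBAABBBAABAABAABBBAABBBAABAABBC ⇒ BAA·B·B·BAA·BAA·BAA·B·B·BAA·B·B·BAA·B·B·BAA·BAA·BAA·B·B·BAA·BAA·BAA·B·B·BAA·B·B·BAA·B·B·BAA·BAA·BAA·B·B·BAA·BAA·BAA·B·B·BAA·B·B·BAA·BAA·BBC
    A ↦ B
    B ↦ BAA
    C ↦ BBC

A->B, B->BAA, C->BBC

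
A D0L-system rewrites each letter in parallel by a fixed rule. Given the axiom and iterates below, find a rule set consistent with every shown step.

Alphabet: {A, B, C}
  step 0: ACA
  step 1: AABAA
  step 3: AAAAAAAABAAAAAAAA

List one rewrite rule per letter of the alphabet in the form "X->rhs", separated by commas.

A->AA, B->C, C->B

  step 0 ⇒ step 1: ACA ⇒ AA·B·AA
    A ↦ AA
    C ↦ B
    B ↦ C  (constrained at step 1)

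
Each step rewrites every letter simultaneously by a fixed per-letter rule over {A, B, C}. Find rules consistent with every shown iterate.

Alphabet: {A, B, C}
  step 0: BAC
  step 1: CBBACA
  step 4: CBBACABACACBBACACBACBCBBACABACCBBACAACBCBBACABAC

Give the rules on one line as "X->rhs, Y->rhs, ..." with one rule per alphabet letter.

  step 0 ⇒ step 1: BAC ⇒ CB·BAC·A
    A ↦ BAC
    B ↦ CB
    C ↦ A

A->BAC, B->CB, C->A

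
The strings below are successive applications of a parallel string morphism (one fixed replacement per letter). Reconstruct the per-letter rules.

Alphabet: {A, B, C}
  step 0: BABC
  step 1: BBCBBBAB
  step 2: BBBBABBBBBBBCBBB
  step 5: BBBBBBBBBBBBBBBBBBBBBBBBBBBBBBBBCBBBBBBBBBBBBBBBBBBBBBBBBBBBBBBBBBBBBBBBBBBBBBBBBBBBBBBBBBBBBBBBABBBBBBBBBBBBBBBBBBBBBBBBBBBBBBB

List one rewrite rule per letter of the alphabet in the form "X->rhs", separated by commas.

  step 1 ⇒ step 2: BBCBBBAB ⇒ BB·BB·AB·BB·BB·BB·CB·BB
    A ↦ CB
    B ↦ BB
    C ↦ AB

A->CB, B->BB, C->AB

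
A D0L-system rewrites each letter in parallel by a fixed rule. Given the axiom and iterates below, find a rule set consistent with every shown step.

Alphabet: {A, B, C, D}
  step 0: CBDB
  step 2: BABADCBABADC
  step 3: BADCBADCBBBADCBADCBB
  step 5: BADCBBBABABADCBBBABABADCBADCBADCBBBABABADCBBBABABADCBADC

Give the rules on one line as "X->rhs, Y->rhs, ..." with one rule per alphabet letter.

  step 2 ⇒ step 3: BABADCBABADC ⇒ BA·DC·BA·DC·B·B·BA·DC·BA·DC·B·B
    A ↦ DC
    B ↦ BA
    C ↦ B
    D ↦ B

A->DC, B->BA, C->B, D->B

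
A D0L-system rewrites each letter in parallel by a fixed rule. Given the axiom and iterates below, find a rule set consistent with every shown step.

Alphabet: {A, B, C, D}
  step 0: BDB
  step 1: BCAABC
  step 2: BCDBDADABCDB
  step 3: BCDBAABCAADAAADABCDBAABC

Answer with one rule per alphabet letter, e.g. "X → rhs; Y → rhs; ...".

A->DA, B->BC, C->DB, D->AA

  step 2 ⇒ step 3: BCDBDADABCDB ⇒ BC·DB·AA·BC·AA·DA·AA·DA·BC·DB·AA·BC
    A ↦ DA
    B ↦ BC
    C ↦ DB
    D ↦ AA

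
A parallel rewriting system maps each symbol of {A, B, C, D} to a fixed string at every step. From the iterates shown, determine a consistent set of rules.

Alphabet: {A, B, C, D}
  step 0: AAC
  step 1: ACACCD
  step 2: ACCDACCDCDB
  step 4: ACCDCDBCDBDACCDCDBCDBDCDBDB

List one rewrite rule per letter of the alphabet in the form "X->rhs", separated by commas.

A->AC, B->D, C->CD, D->B

  step 1 ⇒ step 2: ACACCD ⇒ AC·CD·AC·CD·CD·B
    A ↦ AC
    C ↦ CD
    D ↦ B
    B ↦ D  (constrained at step 2)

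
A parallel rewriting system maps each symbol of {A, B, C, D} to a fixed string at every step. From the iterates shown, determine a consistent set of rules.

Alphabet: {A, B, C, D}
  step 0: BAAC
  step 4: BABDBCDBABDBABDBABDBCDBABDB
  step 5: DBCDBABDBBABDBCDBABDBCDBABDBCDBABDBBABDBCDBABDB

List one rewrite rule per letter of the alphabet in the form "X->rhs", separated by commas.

  step 4 ⇒ step 5: BABDBCDBABDBABDBABDBCDBABDB ⇒ DB·C·DB·AB·DB·B·AB·DB·C·DB·AB·DB·C·DB·AB·DB·C·DB·AB·DB·B·AB·DB·C·DB·AB·DB
    A ↦ C
    B ↦ DB
    C ↦ B
    D ↦ AB

A->C, B->DB, C->B, D->AB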